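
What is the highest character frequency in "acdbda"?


Input: acdbda
Character counts:
  'a': 2
  'b': 1
  'c': 1
  'd': 2
Maximum frequency: 2

2


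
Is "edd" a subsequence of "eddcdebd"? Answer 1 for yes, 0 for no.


Check if "edd" is a subsequence of "eddcdebd"
Greedy scan:
  Position 0 ('e'): matches sub[0] = 'e'
  Position 1 ('d'): matches sub[1] = 'd'
  Position 2 ('d'): matches sub[2] = 'd'
  Position 3 ('c'): no match needed
  Position 4 ('d'): no match needed
  Position 5 ('e'): no match needed
  Position 6 ('b'): no match needed
  Position 7 ('d'): no match needed
All 3 characters matched => is a subsequence

1


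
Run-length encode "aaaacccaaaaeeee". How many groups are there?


Input: aaaacccaaaaeeee
Scanning for consecutive runs:
  Group 1: 'a' x 4 (positions 0-3)
  Group 2: 'c' x 3 (positions 4-6)
  Group 3: 'a' x 4 (positions 7-10)
  Group 4: 'e' x 4 (positions 11-14)
Total groups: 4

4


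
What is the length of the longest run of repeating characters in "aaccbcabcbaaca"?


Input: "aaccbcabcbaaca"
Scanning for longest run:
  Position 1 ('a'): continues run of 'a', length=2
  Position 2 ('c'): new char, reset run to 1
  Position 3 ('c'): continues run of 'c', length=2
  Position 4 ('b'): new char, reset run to 1
  Position 5 ('c'): new char, reset run to 1
  Position 6 ('a'): new char, reset run to 1
  Position 7 ('b'): new char, reset run to 1
  Position 8 ('c'): new char, reset run to 1
  Position 9 ('b'): new char, reset run to 1
  Position 10 ('a'): new char, reset run to 1
  Position 11 ('a'): continues run of 'a', length=2
  Position 12 ('c'): new char, reset run to 1
  Position 13 ('a'): new char, reset run to 1
Longest run: 'a' with length 2

2


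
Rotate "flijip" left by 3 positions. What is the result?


Input: "flijip", rotate left by 3
First 3 characters: "fli"
Remaining characters: "jip"
Concatenate remaining + first: "jip" + "fli" = "jipfli"

jipfli


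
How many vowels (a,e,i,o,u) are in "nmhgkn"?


Input: nmhgkn
Checking each character:
  'n' at position 0: consonant
  'm' at position 1: consonant
  'h' at position 2: consonant
  'g' at position 3: consonant
  'k' at position 4: consonant
  'n' at position 5: consonant
Total vowels: 0

0


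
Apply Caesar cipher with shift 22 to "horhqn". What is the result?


Caesar cipher: shift "horhqn" by 22
  'h' (pos 7) + 22 = pos 3 = 'd'
  'o' (pos 14) + 22 = pos 10 = 'k'
  'r' (pos 17) + 22 = pos 13 = 'n'
  'h' (pos 7) + 22 = pos 3 = 'd'
  'q' (pos 16) + 22 = pos 12 = 'm'
  'n' (pos 13) + 22 = pos 9 = 'j'
Result: dkndmj

dkndmj


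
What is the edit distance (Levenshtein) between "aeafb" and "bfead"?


Computing edit distance: "aeafb" -> "bfead"
DP table:
           b    f    e    a    d
      0    1    2    3    4    5
  a   1    1    2    3    3    4
  e   2    2    2    2    3    4
  a   3    3    3    3    2    3
  f   4    4    3    4    3    3
  b   5    4    4    4    4    4
Edit distance = dp[5][5] = 4

4


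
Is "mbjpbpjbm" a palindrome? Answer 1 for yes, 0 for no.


Input: mbjpbpjbm
Reversed: mbjpbpjbm
  Compare pos 0 ('m') with pos 8 ('m'): match
  Compare pos 1 ('b') with pos 7 ('b'): match
  Compare pos 2 ('j') with pos 6 ('j'): match
  Compare pos 3 ('p') with pos 5 ('p'): match
Result: palindrome

1


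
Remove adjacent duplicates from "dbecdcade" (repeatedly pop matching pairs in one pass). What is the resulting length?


Input: dbecdcade
Stack-based adjacent duplicate removal:
  Read 'd': push. Stack: d
  Read 'b': push. Stack: db
  Read 'e': push. Stack: dbe
  Read 'c': push. Stack: dbec
  Read 'd': push. Stack: dbecd
  Read 'c': push. Stack: dbecdc
  Read 'a': push. Stack: dbecdca
  Read 'd': push. Stack: dbecdcad
  Read 'e': push. Stack: dbecdcade
Final stack: "dbecdcade" (length 9)

9


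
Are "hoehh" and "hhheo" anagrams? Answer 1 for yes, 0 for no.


Strings: "hoehh", "hhheo"
Sorted first:  ehhho
Sorted second: ehhho
Sorted forms match => anagrams

1


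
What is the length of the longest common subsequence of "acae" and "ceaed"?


LCS of "acae" and "ceaed"
DP table:
           c    e    a    e    d
      0    0    0    0    0    0
  a   0    0    0    1    1    1
  c   0    1    1    1    1    1
  a   0    1    1    2    2    2
  e   0    1    2    2    3    3
LCS length = dp[4][5] = 3

3


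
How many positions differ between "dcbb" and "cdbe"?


Comparing "dcbb" and "cdbe" position by position:
  Position 0: 'd' vs 'c' => DIFFER
  Position 1: 'c' vs 'd' => DIFFER
  Position 2: 'b' vs 'b' => same
  Position 3: 'b' vs 'e' => DIFFER
Positions that differ: 3

3


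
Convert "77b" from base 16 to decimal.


Input: "77b" in base 16
Positional expansion:
  Digit '7' (value 7) x 16^2 = 1792
  Digit '7' (value 7) x 16^1 = 112
  Digit 'b' (value 11) x 16^0 = 11
Sum = 1915

1915


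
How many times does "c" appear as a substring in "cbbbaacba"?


Searching for "c" in "cbbbaacba"
Scanning each position:
  Position 0: "c" => MATCH
  Position 1: "b" => no
  Position 2: "b" => no
  Position 3: "b" => no
  Position 4: "a" => no
  Position 5: "a" => no
  Position 6: "c" => MATCH
  Position 7: "b" => no
  Position 8: "a" => no
Total occurrences: 2

2


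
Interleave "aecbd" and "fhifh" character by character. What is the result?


Interleaving "aecbd" and "fhifh":
  Position 0: 'a' from first, 'f' from second => "af"
  Position 1: 'e' from first, 'h' from second => "eh"
  Position 2: 'c' from first, 'i' from second => "ci"
  Position 3: 'b' from first, 'f' from second => "bf"
  Position 4: 'd' from first, 'h' from second => "dh"
Result: afehcibfdh

afehcibfdh


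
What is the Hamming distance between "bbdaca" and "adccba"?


Comparing "bbdaca" and "adccba" position by position:
  Position 0: 'b' vs 'a' => differ
  Position 1: 'b' vs 'd' => differ
  Position 2: 'd' vs 'c' => differ
  Position 3: 'a' vs 'c' => differ
  Position 4: 'c' vs 'b' => differ
  Position 5: 'a' vs 'a' => same
Total differences (Hamming distance): 5

5


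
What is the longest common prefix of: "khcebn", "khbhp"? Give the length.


Words: khcebn, khbhp
  Position 0: all 'k' => match
  Position 1: all 'h' => match
  Position 2: ('c', 'b') => mismatch, stop
LCP = "kh" (length 2)

2


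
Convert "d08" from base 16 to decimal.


Input: "d08" in base 16
Positional expansion:
  Digit 'd' (value 13) x 16^2 = 3328
  Digit '0' (value 0) x 16^1 = 0
  Digit '8' (value 8) x 16^0 = 8
Sum = 3336

3336


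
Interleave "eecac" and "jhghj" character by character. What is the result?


Interleaving "eecac" and "jhghj":
  Position 0: 'e' from first, 'j' from second => "ej"
  Position 1: 'e' from first, 'h' from second => "eh"
  Position 2: 'c' from first, 'g' from second => "cg"
  Position 3: 'a' from first, 'h' from second => "ah"
  Position 4: 'c' from first, 'j' from second => "cj"
Result: ejehcgahcj

ejehcgahcj


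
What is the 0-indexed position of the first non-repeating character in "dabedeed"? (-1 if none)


Input: dabedeed
Character frequencies:
  'a': 1
  'b': 1
  'd': 3
  'e': 3
Scanning left to right for freq == 1:
  Position 0 ('d'): freq=3, skip
  Position 1 ('a'): unique! => answer = 1

1


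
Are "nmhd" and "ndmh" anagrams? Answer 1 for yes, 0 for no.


Strings: "nmhd", "ndmh"
Sorted first:  dhmn
Sorted second: dhmn
Sorted forms match => anagrams

1


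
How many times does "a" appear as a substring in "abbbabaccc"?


Searching for "a" in "abbbabaccc"
Scanning each position:
  Position 0: "a" => MATCH
  Position 1: "b" => no
  Position 2: "b" => no
  Position 3: "b" => no
  Position 4: "a" => MATCH
  Position 5: "b" => no
  Position 6: "a" => MATCH
  Position 7: "c" => no
  Position 8: "c" => no
  Position 9: "c" => no
Total occurrences: 3

3


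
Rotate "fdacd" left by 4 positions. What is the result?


Input: "fdacd", rotate left by 4
First 4 characters: "fdac"
Remaining characters: "d"
Concatenate remaining + first: "d" + "fdac" = "dfdac"

dfdac


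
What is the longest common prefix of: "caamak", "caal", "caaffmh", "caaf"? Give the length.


Words: caamak, caal, caaffmh, caaf
  Position 0: all 'c' => match
  Position 1: all 'a' => match
  Position 2: all 'a' => match
  Position 3: ('m', 'l', 'f', 'f') => mismatch, stop
LCP = "caa" (length 3)

3


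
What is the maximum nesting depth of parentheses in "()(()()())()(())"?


Input: "()(()()())()(())"
Tracking depth:
  Position 0 '(': depth becomes 1
  Position 1 ')': depth becomes 0
  Position 2 '(': depth becomes 1
  Position 3 '(': depth becomes 2
  Position 4 ')': depth becomes 1
  Position 5 '(': depth becomes 2
  Position 6 ')': depth becomes 1
  Position 7 '(': depth becomes 2
  Position 8 ')': depth becomes 1
  Position 9 ')': depth becomes 0
  Position 10 '(': depth becomes 1
  Position 11 ')': depth becomes 0
  Position 12 '(': depth becomes 1
  Position 13 '(': depth becomes 2
  Position 14 ')': depth becomes 1
  Position 15 ')': depth becomes 0
Maximum depth reached: 2

2


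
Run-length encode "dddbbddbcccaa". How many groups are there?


Input: dddbbddbcccaa
Scanning for consecutive runs:
  Group 1: 'd' x 3 (positions 0-2)
  Group 2: 'b' x 2 (positions 3-4)
  Group 3: 'd' x 2 (positions 5-6)
  Group 4: 'b' x 1 (positions 7-7)
  Group 5: 'c' x 3 (positions 8-10)
  Group 6: 'a' x 2 (positions 11-12)
Total groups: 6

6


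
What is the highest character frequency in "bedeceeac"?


Input: bedeceeac
Character counts:
  'a': 1
  'b': 1
  'c': 2
  'd': 1
  'e': 4
Maximum frequency: 4

4


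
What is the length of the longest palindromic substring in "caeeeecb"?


Input: "caeeeecb"
Checking substrings for palindromes:
  [2:6] "eeee" (len 4) => palindrome
  [2:5] "eee" (len 3) => palindrome
  [3:6] "eee" (len 3) => palindrome
  [2:4] "ee" (len 2) => palindrome
  [3:5] "ee" (len 2) => palindrome
  [4:6] "ee" (len 2) => palindrome
Longest palindromic substring: "eeee" with length 4

4


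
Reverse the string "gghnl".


Input: gghnl
Reading characters right to left:
  Position 4: 'l'
  Position 3: 'n'
  Position 2: 'h'
  Position 1: 'g'
  Position 0: 'g'
Reversed: lnhgg

lnhgg


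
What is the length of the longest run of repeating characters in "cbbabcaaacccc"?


Input: "cbbabcaaacccc"
Scanning for longest run:
  Position 1 ('b'): new char, reset run to 1
  Position 2 ('b'): continues run of 'b', length=2
  Position 3 ('a'): new char, reset run to 1
  Position 4 ('b'): new char, reset run to 1
  Position 5 ('c'): new char, reset run to 1
  Position 6 ('a'): new char, reset run to 1
  Position 7 ('a'): continues run of 'a', length=2
  Position 8 ('a'): continues run of 'a', length=3
  Position 9 ('c'): new char, reset run to 1
  Position 10 ('c'): continues run of 'c', length=2
  Position 11 ('c'): continues run of 'c', length=3
  Position 12 ('c'): continues run of 'c', length=4
Longest run: 'c' with length 4

4


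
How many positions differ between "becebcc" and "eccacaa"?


Comparing "becebcc" and "eccacaa" position by position:
  Position 0: 'b' vs 'e' => DIFFER
  Position 1: 'e' vs 'c' => DIFFER
  Position 2: 'c' vs 'c' => same
  Position 3: 'e' vs 'a' => DIFFER
  Position 4: 'b' vs 'c' => DIFFER
  Position 5: 'c' vs 'a' => DIFFER
  Position 6: 'c' vs 'a' => DIFFER
Positions that differ: 6

6


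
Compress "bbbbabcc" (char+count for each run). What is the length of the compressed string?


Input: bbbbabcc
Runs:
  'b' x 4 => "b4"
  'a' x 1 => "a1"
  'b' x 1 => "b1"
  'c' x 2 => "c2"
Compressed: "b4a1b1c2"
Compressed length: 8

8


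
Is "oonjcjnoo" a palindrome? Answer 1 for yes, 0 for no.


Input: oonjcjnoo
Reversed: oonjcjnoo
  Compare pos 0 ('o') with pos 8 ('o'): match
  Compare pos 1 ('o') with pos 7 ('o'): match
  Compare pos 2 ('n') with pos 6 ('n'): match
  Compare pos 3 ('j') with pos 5 ('j'): match
Result: palindrome

1


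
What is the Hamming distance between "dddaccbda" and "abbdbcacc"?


Comparing "dddaccbda" and "abbdbcacc" position by position:
  Position 0: 'd' vs 'a' => differ
  Position 1: 'd' vs 'b' => differ
  Position 2: 'd' vs 'b' => differ
  Position 3: 'a' vs 'd' => differ
  Position 4: 'c' vs 'b' => differ
  Position 5: 'c' vs 'c' => same
  Position 6: 'b' vs 'a' => differ
  Position 7: 'd' vs 'c' => differ
  Position 8: 'a' vs 'c' => differ
Total differences (Hamming distance): 8

8


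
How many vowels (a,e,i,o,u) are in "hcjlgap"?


Input: hcjlgap
Checking each character:
  'h' at position 0: consonant
  'c' at position 1: consonant
  'j' at position 2: consonant
  'l' at position 3: consonant
  'g' at position 4: consonant
  'a' at position 5: vowel (running total: 1)
  'p' at position 6: consonant
Total vowels: 1

1


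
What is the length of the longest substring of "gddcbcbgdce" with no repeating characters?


Input: "gddcbcbgdce"
Sliding window (track last position of each char):
  Position 0 ('g'): window [0,0] length 1 -- new best
  Position 1 ('d'): window [0,1] length 2 -- new best
  Position 2 ('d'): repeat (last at 1), move window start to 2
  Position 2 ('d'): window [2,2] length 1
  Position 3 ('c'): window [2,3] length 2
  Position 4 ('b'): window [2,4] length 3 -- new best
  Position 5 ('c'): repeat (last at 3), move window start to 4
  Position 5 ('c'): window [4,5] length 2
  Position 6 ('b'): repeat (last at 4), move window start to 5
  Position 6 ('b'): window [5,6] length 2
  Position 7 ('g'): window [5,7] length 3
  Position 8 ('d'): window [5,8] length 4 -- new best
  Position 9 ('c'): repeat (last at 5), move window start to 6
  Position 9 ('c'): window [6,9] length 4
  Position 10 ('e'): window [6,10] length 5 -- new best
Longest substring with no repeats: "bgdce" with length 5

5


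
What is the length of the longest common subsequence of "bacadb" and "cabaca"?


LCS of "bacadb" and "cabaca"
DP table:
           c    a    b    a    c    a
      0    0    0    0    0    0    0
  b   0    0    0    1    1    1    1
  a   0    0    1    1    2    2    2
  c   0    1    1    1    2    3    3
  a   0    1    2    2    2    3    4
  d   0    1    2    2    2    3    4
  b   0    1    2    3    3    3    4
LCS length = dp[6][6] = 4

4


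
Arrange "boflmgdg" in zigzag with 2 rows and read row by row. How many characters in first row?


Zigzag "boflmgdg" into 2 rows:
Placing characters:
  'b' => row 0
  'o' => row 1
  'f' => row 0
  'l' => row 1
  'm' => row 0
  'g' => row 1
  'd' => row 0
  'g' => row 1
Rows:
  Row 0: "bfmd"
  Row 1: "olgg"
First row length: 4

4


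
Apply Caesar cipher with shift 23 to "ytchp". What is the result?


Caesar cipher: shift "ytchp" by 23
  'y' (pos 24) + 23 = pos 21 = 'v'
  't' (pos 19) + 23 = pos 16 = 'q'
  'c' (pos 2) + 23 = pos 25 = 'z'
  'h' (pos 7) + 23 = pos 4 = 'e'
  'p' (pos 15) + 23 = pos 12 = 'm'
Result: vqzem

vqzem


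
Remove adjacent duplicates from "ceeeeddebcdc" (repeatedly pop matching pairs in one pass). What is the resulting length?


Input: ceeeeddebcdc
Stack-based adjacent duplicate removal:
  Read 'c': push. Stack: c
  Read 'e': push. Stack: ce
  Read 'e': matches stack top 'e' => pop. Stack: c
  Read 'e': push. Stack: ce
  Read 'e': matches stack top 'e' => pop. Stack: c
  Read 'd': push. Stack: cd
  Read 'd': matches stack top 'd' => pop. Stack: c
  Read 'e': push. Stack: ce
  Read 'b': push. Stack: ceb
  Read 'c': push. Stack: cebc
  Read 'd': push. Stack: cebcd
  Read 'c': push. Stack: cebcdc
Final stack: "cebcdc" (length 6)

6


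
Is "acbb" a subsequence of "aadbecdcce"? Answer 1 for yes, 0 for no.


Check if "acbb" is a subsequence of "aadbecdcce"
Greedy scan:
  Position 0 ('a'): matches sub[0] = 'a'
  Position 1 ('a'): no match needed
  Position 2 ('d'): no match needed
  Position 3 ('b'): no match needed
  Position 4 ('e'): no match needed
  Position 5 ('c'): matches sub[1] = 'c'
  Position 6 ('d'): no match needed
  Position 7 ('c'): no match needed
  Position 8 ('c'): no match needed
  Position 9 ('e'): no match needed
Only matched 2/4 characters => not a subsequence

0


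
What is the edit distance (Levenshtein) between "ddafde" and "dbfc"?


Computing edit distance: "ddafde" -> "dbfc"
DP table:
           d    b    f    c
      0    1    2    3    4
  d   1    0    1    2    3
  d   2    1    1    2    3
  a   3    2    2    2    3
  f   4    3    3    2    3
  d   5    4    4    3    3
  e   6    5    5    4    4
Edit distance = dp[6][4] = 4

4


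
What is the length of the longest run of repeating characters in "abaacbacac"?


Input: "abaacbacac"
Scanning for longest run:
  Position 1 ('b'): new char, reset run to 1
  Position 2 ('a'): new char, reset run to 1
  Position 3 ('a'): continues run of 'a', length=2
  Position 4 ('c'): new char, reset run to 1
  Position 5 ('b'): new char, reset run to 1
  Position 6 ('a'): new char, reset run to 1
  Position 7 ('c'): new char, reset run to 1
  Position 8 ('a'): new char, reset run to 1
  Position 9 ('c'): new char, reset run to 1
Longest run: 'a' with length 2

2


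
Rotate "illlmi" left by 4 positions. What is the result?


Input: "illlmi", rotate left by 4
First 4 characters: "illl"
Remaining characters: "mi"
Concatenate remaining + first: "mi" + "illl" = "miilll"

miilll


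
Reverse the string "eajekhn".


Input: eajekhn
Reading characters right to left:
  Position 6: 'n'
  Position 5: 'h'
  Position 4: 'k'
  Position 3: 'e'
  Position 2: 'j'
  Position 1: 'a'
  Position 0: 'e'
Reversed: nhkejae

nhkejae


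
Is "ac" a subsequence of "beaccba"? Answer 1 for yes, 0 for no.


Check if "ac" is a subsequence of "beaccba"
Greedy scan:
  Position 0 ('b'): no match needed
  Position 1 ('e'): no match needed
  Position 2 ('a'): matches sub[0] = 'a'
  Position 3 ('c'): matches sub[1] = 'c'
  Position 4 ('c'): no match needed
  Position 5 ('b'): no match needed
  Position 6 ('a'): no match needed
All 2 characters matched => is a subsequence

1


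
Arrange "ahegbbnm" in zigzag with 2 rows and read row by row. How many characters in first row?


Zigzag "ahegbbnm" into 2 rows:
Placing characters:
  'a' => row 0
  'h' => row 1
  'e' => row 0
  'g' => row 1
  'b' => row 0
  'b' => row 1
  'n' => row 0
  'm' => row 1
Rows:
  Row 0: "aebn"
  Row 1: "hgbm"
First row length: 4

4


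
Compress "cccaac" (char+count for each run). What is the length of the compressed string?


Input: cccaac
Runs:
  'c' x 3 => "c3"
  'a' x 2 => "a2"
  'c' x 1 => "c1"
Compressed: "c3a2c1"
Compressed length: 6

6


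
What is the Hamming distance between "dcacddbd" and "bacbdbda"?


Comparing "dcacddbd" and "bacbdbda" position by position:
  Position 0: 'd' vs 'b' => differ
  Position 1: 'c' vs 'a' => differ
  Position 2: 'a' vs 'c' => differ
  Position 3: 'c' vs 'b' => differ
  Position 4: 'd' vs 'd' => same
  Position 5: 'd' vs 'b' => differ
  Position 6: 'b' vs 'd' => differ
  Position 7: 'd' vs 'a' => differ
Total differences (Hamming distance): 7

7


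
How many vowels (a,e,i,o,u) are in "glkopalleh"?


Input: glkopalleh
Checking each character:
  'g' at position 0: consonant
  'l' at position 1: consonant
  'k' at position 2: consonant
  'o' at position 3: vowel (running total: 1)
  'p' at position 4: consonant
  'a' at position 5: vowel (running total: 2)
  'l' at position 6: consonant
  'l' at position 7: consonant
  'e' at position 8: vowel (running total: 3)
  'h' at position 9: consonant
Total vowels: 3

3


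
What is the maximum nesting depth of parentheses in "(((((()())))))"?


Input: "(((((()())))))"
Tracking depth:
  Position 0 '(': depth becomes 1
  Position 1 '(': depth becomes 2
  Position 2 '(': depth becomes 3
  Position 3 '(': depth becomes 4
  Position 4 '(': depth becomes 5
  Position 5 '(': depth becomes 6
  Position 6 ')': depth becomes 5
  Position 7 '(': depth becomes 6
  Position 8 ')': depth becomes 5
  Position 9 ')': depth becomes 4
  Position 10 ')': depth becomes 3
  Position 11 ')': depth becomes 2
  Position 12 ')': depth becomes 1
  Position 13 ')': depth becomes 0
Maximum depth reached: 6

6


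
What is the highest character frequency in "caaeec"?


Input: caaeec
Character counts:
  'a': 2
  'c': 2
  'e': 2
Maximum frequency: 2

2


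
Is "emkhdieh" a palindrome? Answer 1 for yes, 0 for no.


Input: emkhdieh
Reversed: heidhkme
  Compare pos 0 ('e') with pos 7 ('h'): MISMATCH
  Compare pos 1 ('m') with pos 6 ('e'): MISMATCH
  Compare pos 2 ('k') with pos 5 ('i'): MISMATCH
  Compare pos 3 ('h') with pos 4 ('d'): MISMATCH
Result: not a palindrome

0


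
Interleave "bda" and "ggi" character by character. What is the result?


Interleaving "bda" and "ggi":
  Position 0: 'b' from first, 'g' from second => "bg"
  Position 1: 'd' from first, 'g' from second => "dg"
  Position 2: 'a' from first, 'i' from second => "ai"
Result: bgdgai

bgdgai


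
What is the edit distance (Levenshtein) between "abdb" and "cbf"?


Computing edit distance: "abdb" -> "cbf"
DP table:
           c    b    f
      0    1    2    3
  a   1    1    2    3
  b   2    2    1    2
  d   3    3    2    2
  b   4    4    3    3
Edit distance = dp[4][3] = 3

3


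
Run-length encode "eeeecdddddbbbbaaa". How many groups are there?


Input: eeeecdddddbbbbaaa
Scanning for consecutive runs:
  Group 1: 'e' x 4 (positions 0-3)
  Group 2: 'c' x 1 (positions 4-4)
  Group 3: 'd' x 5 (positions 5-9)
  Group 4: 'b' x 4 (positions 10-13)
  Group 5: 'a' x 3 (positions 14-16)
Total groups: 5

5


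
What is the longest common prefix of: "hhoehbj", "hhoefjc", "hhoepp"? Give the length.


Words: hhoehbj, hhoefjc, hhoepp
  Position 0: all 'h' => match
  Position 1: all 'h' => match
  Position 2: all 'o' => match
  Position 3: all 'e' => match
  Position 4: ('h', 'f', 'p') => mismatch, stop
LCP = "hhoe" (length 4)

4


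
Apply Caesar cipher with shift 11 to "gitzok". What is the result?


Caesar cipher: shift "gitzok" by 11
  'g' (pos 6) + 11 = pos 17 = 'r'
  'i' (pos 8) + 11 = pos 19 = 't'
  't' (pos 19) + 11 = pos 4 = 'e'
  'z' (pos 25) + 11 = pos 10 = 'k'
  'o' (pos 14) + 11 = pos 25 = 'z'
  'k' (pos 10) + 11 = pos 21 = 'v'
Result: rtekzv

rtekzv


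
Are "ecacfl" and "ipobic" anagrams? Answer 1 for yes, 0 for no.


Strings: "ecacfl", "ipobic"
Sorted first:  accefl
Sorted second: bciiop
Differ at position 0: 'a' vs 'b' => not anagrams

0


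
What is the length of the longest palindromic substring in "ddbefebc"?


Input: "ddbefebc"
Checking substrings for palindromes:
  [2:7] "befeb" (len 5) => palindrome
  [3:6] "efe" (len 3) => palindrome
  [0:2] "dd" (len 2) => palindrome
Longest palindromic substring: "befeb" with length 5

5


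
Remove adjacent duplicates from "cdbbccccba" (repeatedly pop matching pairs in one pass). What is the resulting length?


Input: cdbbccccba
Stack-based adjacent duplicate removal:
  Read 'c': push. Stack: c
  Read 'd': push. Stack: cd
  Read 'b': push. Stack: cdb
  Read 'b': matches stack top 'b' => pop. Stack: cd
  Read 'c': push. Stack: cdc
  Read 'c': matches stack top 'c' => pop. Stack: cd
  Read 'c': push. Stack: cdc
  Read 'c': matches stack top 'c' => pop. Stack: cd
  Read 'b': push. Stack: cdb
  Read 'a': push. Stack: cdba
Final stack: "cdba" (length 4)

4


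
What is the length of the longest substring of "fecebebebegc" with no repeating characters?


Input: "fecebebebegc"
Sliding window (track last position of each char):
  Position 0 ('f'): window [0,0] length 1 -- new best
  Position 1 ('e'): window [0,1] length 2 -- new best
  Position 2 ('c'): window [0,2] length 3 -- new best
  Position 3 ('e'): repeat (last at 1), move window start to 2
  Position 3 ('e'): window [2,3] length 2
  Position 4 ('b'): window [2,4] length 3
  Position 5 ('e'): repeat (last at 3), move window start to 4
  Position 5 ('e'): window [4,5] length 2
  Position 6 ('b'): repeat (last at 4), move window start to 5
  Position 6 ('b'): window [5,6] length 2
  Position 7 ('e'): repeat (last at 5), move window start to 6
  Position 7 ('e'): window [6,7] length 2
  Position 8 ('b'): repeat (last at 6), move window start to 7
  Position 8 ('b'): window [7,8] length 2
  Position 9 ('e'): repeat (last at 7), move window start to 8
  Position 9 ('e'): window [8,9] length 2
  Position 10 ('g'): window [8,10] length 3
  Position 11 ('c'): window [8,11] length 4 -- new best
Longest substring with no repeats: "begc" with length 4

4


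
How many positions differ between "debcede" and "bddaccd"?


Comparing "debcede" and "bddaccd" position by position:
  Position 0: 'd' vs 'b' => DIFFER
  Position 1: 'e' vs 'd' => DIFFER
  Position 2: 'b' vs 'd' => DIFFER
  Position 3: 'c' vs 'a' => DIFFER
  Position 4: 'e' vs 'c' => DIFFER
  Position 5: 'd' vs 'c' => DIFFER
  Position 6: 'e' vs 'd' => DIFFER
Positions that differ: 7

7


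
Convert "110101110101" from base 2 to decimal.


Input: "110101110101" in base 2
Positional expansion:
  Digit '1' (value 1) x 2^11 = 2048
  Digit '1' (value 1) x 2^10 = 1024
  Digit '0' (value 0) x 2^9 = 0
  Digit '1' (value 1) x 2^8 = 256
  Digit '0' (value 0) x 2^7 = 0
  Digit '1' (value 1) x 2^6 = 64
  Digit '1' (value 1) x 2^5 = 32
  Digit '1' (value 1) x 2^4 = 16
  Digit '0' (value 0) x 2^3 = 0
  Digit '1' (value 1) x 2^2 = 4
  Digit '0' (value 0) x 2^1 = 0
  Digit '1' (value 1) x 2^0 = 1
Sum = 3445

3445


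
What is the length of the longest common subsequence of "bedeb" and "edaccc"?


LCS of "bedeb" and "edaccc"
DP table:
           e    d    a    c    c    c
      0    0    0    0    0    0    0
  b   0    0    0    0    0    0    0
  e   0    1    1    1    1    1    1
  d   0    1    2    2    2    2    2
  e   0    1    2    2    2    2    2
  b   0    1    2    2    2    2    2
LCS length = dp[5][6] = 2

2


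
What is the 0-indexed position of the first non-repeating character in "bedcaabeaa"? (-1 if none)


Input: bedcaabeaa
Character frequencies:
  'a': 4
  'b': 2
  'c': 1
  'd': 1
  'e': 2
Scanning left to right for freq == 1:
  Position 0 ('b'): freq=2, skip
  Position 1 ('e'): freq=2, skip
  Position 2 ('d'): unique! => answer = 2

2


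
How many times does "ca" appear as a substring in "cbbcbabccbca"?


Searching for "ca" in "cbbcbabccbca"
Scanning each position:
  Position 0: "cb" => no
  Position 1: "bb" => no
  Position 2: "bc" => no
  Position 3: "cb" => no
  Position 4: "ba" => no
  Position 5: "ab" => no
  Position 6: "bc" => no
  Position 7: "cc" => no
  Position 8: "cb" => no
  Position 9: "bc" => no
  Position 10: "ca" => MATCH
Total occurrences: 1

1


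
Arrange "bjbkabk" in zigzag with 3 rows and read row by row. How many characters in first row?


Zigzag "bjbkabk" into 3 rows:
Placing characters:
  'b' => row 0
  'j' => row 1
  'b' => row 2
  'k' => row 1
  'a' => row 0
  'b' => row 1
  'k' => row 2
Rows:
  Row 0: "ba"
  Row 1: "jkb"
  Row 2: "bk"
First row length: 2

2


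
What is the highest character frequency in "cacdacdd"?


Input: cacdacdd
Character counts:
  'a': 2
  'c': 3
  'd': 3
Maximum frequency: 3

3


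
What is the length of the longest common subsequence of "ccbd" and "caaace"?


LCS of "ccbd" and "caaace"
DP table:
           c    a    a    a    c    e
      0    0    0    0    0    0    0
  c   0    1    1    1    1    1    1
  c   0    1    1    1    1    2    2
  b   0    1    1    1    1    2    2
  d   0    1    1    1    1    2    2
LCS length = dp[4][6] = 2

2


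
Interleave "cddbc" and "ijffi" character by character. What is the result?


Interleaving "cddbc" and "ijffi":
  Position 0: 'c' from first, 'i' from second => "ci"
  Position 1: 'd' from first, 'j' from second => "dj"
  Position 2: 'd' from first, 'f' from second => "df"
  Position 3: 'b' from first, 'f' from second => "bf"
  Position 4: 'c' from first, 'i' from second => "ci"
Result: cidjdfbfci

cidjdfbfci


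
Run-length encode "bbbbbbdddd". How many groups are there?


Input: bbbbbbdddd
Scanning for consecutive runs:
  Group 1: 'b' x 6 (positions 0-5)
  Group 2: 'd' x 4 (positions 6-9)
Total groups: 2

2


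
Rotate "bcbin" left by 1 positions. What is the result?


Input: "bcbin", rotate left by 1
First 1 characters: "b"
Remaining characters: "cbin"
Concatenate remaining + first: "cbin" + "b" = "cbinb"

cbinb


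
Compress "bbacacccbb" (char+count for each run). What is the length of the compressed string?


Input: bbacacccbb
Runs:
  'b' x 2 => "b2"
  'a' x 1 => "a1"
  'c' x 1 => "c1"
  'a' x 1 => "a1"
  'c' x 3 => "c3"
  'b' x 2 => "b2"
Compressed: "b2a1c1a1c3b2"
Compressed length: 12

12


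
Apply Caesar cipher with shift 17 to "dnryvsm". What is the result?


Caesar cipher: shift "dnryvsm" by 17
  'd' (pos 3) + 17 = pos 20 = 'u'
  'n' (pos 13) + 17 = pos 4 = 'e'
  'r' (pos 17) + 17 = pos 8 = 'i'
  'y' (pos 24) + 17 = pos 15 = 'p'
  'v' (pos 21) + 17 = pos 12 = 'm'
  's' (pos 18) + 17 = pos 9 = 'j'
  'm' (pos 12) + 17 = pos 3 = 'd'
Result: ueipmjd

ueipmjd


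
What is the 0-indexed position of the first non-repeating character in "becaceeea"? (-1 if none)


Input: becaceeea
Character frequencies:
  'a': 2
  'b': 1
  'c': 2
  'e': 4
Scanning left to right for freq == 1:
  Position 0 ('b'): unique! => answer = 0

0


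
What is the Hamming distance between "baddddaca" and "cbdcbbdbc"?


Comparing "baddddaca" and "cbdcbbdbc" position by position:
  Position 0: 'b' vs 'c' => differ
  Position 1: 'a' vs 'b' => differ
  Position 2: 'd' vs 'd' => same
  Position 3: 'd' vs 'c' => differ
  Position 4: 'd' vs 'b' => differ
  Position 5: 'd' vs 'b' => differ
  Position 6: 'a' vs 'd' => differ
  Position 7: 'c' vs 'b' => differ
  Position 8: 'a' vs 'c' => differ
Total differences (Hamming distance): 8

8


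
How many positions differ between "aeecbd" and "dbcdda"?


Comparing "aeecbd" and "dbcdda" position by position:
  Position 0: 'a' vs 'd' => DIFFER
  Position 1: 'e' vs 'b' => DIFFER
  Position 2: 'e' vs 'c' => DIFFER
  Position 3: 'c' vs 'd' => DIFFER
  Position 4: 'b' vs 'd' => DIFFER
  Position 5: 'd' vs 'a' => DIFFER
Positions that differ: 6

6


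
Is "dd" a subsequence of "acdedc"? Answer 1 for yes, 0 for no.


Check if "dd" is a subsequence of "acdedc"
Greedy scan:
  Position 0 ('a'): no match needed
  Position 1 ('c'): no match needed
  Position 2 ('d'): matches sub[0] = 'd'
  Position 3 ('e'): no match needed
  Position 4 ('d'): matches sub[1] = 'd'
  Position 5 ('c'): no match needed
All 2 characters matched => is a subsequence

1


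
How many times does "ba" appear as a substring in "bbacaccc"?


Searching for "ba" in "bbacaccc"
Scanning each position:
  Position 0: "bb" => no
  Position 1: "ba" => MATCH
  Position 2: "ac" => no
  Position 3: "ca" => no
  Position 4: "ac" => no
  Position 5: "cc" => no
  Position 6: "cc" => no
Total occurrences: 1

1


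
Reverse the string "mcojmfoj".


Input: mcojmfoj
Reading characters right to left:
  Position 7: 'j'
  Position 6: 'o'
  Position 5: 'f'
  Position 4: 'm'
  Position 3: 'j'
  Position 2: 'o'
  Position 1: 'c'
  Position 0: 'm'
Reversed: jofmjocm

jofmjocm


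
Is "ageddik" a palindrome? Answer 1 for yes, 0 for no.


Input: ageddik
Reversed: kiddega
  Compare pos 0 ('a') with pos 6 ('k'): MISMATCH
  Compare pos 1 ('g') with pos 5 ('i'): MISMATCH
  Compare pos 2 ('e') with pos 4 ('d'): MISMATCH
Result: not a palindrome

0


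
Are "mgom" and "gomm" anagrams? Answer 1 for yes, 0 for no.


Strings: "mgom", "gomm"
Sorted first:  gmmo
Sorted second: gmmo
Sorted forms match => anagrams

1


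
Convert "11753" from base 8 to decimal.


Input: "11753" in base 8
Positional expansion:
  Digit '1' (value 1) x 8^4 = 4096
  Digit '1' (value 1) x 8^3 = 512
  Digit '7' (value 7) x 8^2 = 448
  Digit '5' (value 5) x 8^1 = 40
  Digit '3' (value 3) x 8^0 = 3
Sum = 5099

5099


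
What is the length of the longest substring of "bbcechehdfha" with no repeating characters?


Input: "bbcechehdfha"
Sliding window (track last position of each char):
  Position 0 ('b'): window [0,0] length 1 -- new best
  Position 1 ('b'): repeat (last at 0), move window start to 1
  Position 1 ('b'): window [1,1] length 1
  Position 2 ('c'): window [1,2] length 2 -- new best
  Position 3 ('e'): window [1,3] length 3 -- new best
  Position 4 ('c'): repeat (last at 2), move window start to 3
  Position 4 ('c'): window [3,4] length 2
  Position 5 ('h'): window [3,5] length 3
  Position 6 ('e'): repeat (last at 3), move window start to 4
  Position 6 ('e'): window [4,6] length 3
  Position 7 ('h'): repeat (last at 5), move window start to 6
  Position 7 ('h'): window [6,7] length 2
  Position 8 ('d'): window [6,8] length 3
  Position 9 ('f'): window [6,9] length 4 -- new best
  Position 10 ('h'): repeat (last at 7), move window start to 8
  Position 10 ('h'): window [8,10] length 3
  Position 11 ('a'): window [8,11] length 4
Longest substring with no repeats: "ehdf" with length 4

4


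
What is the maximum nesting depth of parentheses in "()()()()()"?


Input: "()()()()()"
Tracking depth:
  Position 0 '(': depth becomes 1
  Position 1 ')': depth becomes 0
  Position 2 '(': depth becomes 1
  Position 3 ')': depth becomes 0
  Position 4 '(': depth becomes 1
  Position 5 ')': depth becomes 0
  Position 6 '(': depth becomes 1
  Position 7 ')': depth becomes 0
  Position 8 '(': depth becomes 1
  Position 9 ')': depth becomes 0
Maximum depth reached: 1

1


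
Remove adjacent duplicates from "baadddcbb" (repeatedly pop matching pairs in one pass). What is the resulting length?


Input: baadddcbb
Stack-based adjacent duplicate removal:
  Read 'b': push. Stack: b
  Read 'a': push. Stack: ba
  Read 'a': matches stack top 'a' => pop. Stack: b
  Read 'd': push. Stack: bd
  Read 'd': matches stack top 'd' => pop. Stack: b
  Read 'd': push. Stack: bd
  Read 'c': push. Stack: bdc
  Read 'b': push. Stack: bdcb
  Read 'b': matches stack top 'b' => pop. Stack: bdc
Final stack: "bdc" (length 3)

3


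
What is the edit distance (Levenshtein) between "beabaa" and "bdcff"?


Computing edit distance: "beabaa" -> "bdcff"
DP table:
           b    d    c    f    f
      0    1    2    3    4    5
  b   1    0    1    2    3    4
  e   2    1    1    2    3    4
  a   3    2    2    2    3    4
  b   4    3    3    3    3    4
  a   5    4    4    4    4    4
  a   6    5    5    5    5    5
Edit distance = dp[6][5] = 5

5


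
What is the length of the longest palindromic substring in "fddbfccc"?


Input: "fddbfccc"
Checking substrings for palindromes:
  [5:8] "ccc" (len 3) => palindrome
  [1:3] "dd" (len 2) => palindrome
  [5:7] "cc" (len 2) => palindrome
  [6:8] "cc" (len 2) => palindrome
Longest palindromic substring: "ccc" with length 3

3


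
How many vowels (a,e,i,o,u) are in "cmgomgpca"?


Input: cmgomgpca
Checking each character:
  'c' at position 0: consonant
  'm' at position 1: consonant
  'g' at position 2: consonant
  'o' at position 3: vowel (running total: 1)
  'm' at position 4: consonant
  'g' at position 5: consonant
  'p' at position 6: consonant
  'c' at position 7: consonant
  'a' at position 8: vowel (running total: 2)
Total vowels: 2

2


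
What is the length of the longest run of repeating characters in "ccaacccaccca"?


Input: "ccaacccaccca"
Scanning for longest run:
  Position 1 ('c'): continues run of 'c', length=2
  Position 2 ('a'): new char, reset run to 1
  Position 3 ('a'): continues run of 'a', length=2
  Position 4 ('c'): new char, reset run to 1
  Position 5 ('c'): continues run of 'c', length=2
  Position 6 ('c'): continues run of 'c', length=3
  Position 7 ('a'): new char, reset run to 1
  Position 8 ('c'): new char, reset run to 1
  Position 9 ('c'): continues run of 'c', length=2
  Position 10 ('c'): continues run of 'c', length=3
  Position 11 ('a'): new char, reset run to 1
Longest run: 'c' with length 3

3


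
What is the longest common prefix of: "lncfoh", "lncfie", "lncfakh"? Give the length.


Words: lncfoh, lncfie, lncfakh
  Position 0: all 'l' => match
  Position 1: all 'n' => match
  Position 2: all 'c' => match
  Position 3: all 'f' => match
  Position 4: ('o', 'i', 'a') => mismatch, stop
LCP = "lncf" (length 4)

4


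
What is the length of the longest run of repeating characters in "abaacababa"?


Input: "abaacababa"
Scanning for longest run:
  Position 1 ('b'): new char, reset run to 1
  Position 2 ('a'): new char, reset run to 1
  Position 3 ('a'): continues run of 'a', length=2
  Position 4 ('c'): new char, reset run to 1
  Position 5 ('a'): new char, reset run to 1
  Position 6 ('b'): new char, reset run to 1
  Position 7 ('a'): new char, reset run to 1
  Position 8 ('b'): new char, reset run to 1
  Position 9 ('a'): new char, reset run to 1
Longest run: 'a' with length 2

2


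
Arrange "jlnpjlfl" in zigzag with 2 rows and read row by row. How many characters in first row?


Zigzag "jlnpjlfl" into 2 rows:
Placing characters:
  'j' => row 0
  'l' => row 1
  'n' => row 0
  'p' => row 1
  'j' => row 0
  'l' => row 1
  'f' => row 0
  'l' => row 1
Rows:
  Row 0: "jnjf"
  Row 1: "lpll"
First row length: 4

4


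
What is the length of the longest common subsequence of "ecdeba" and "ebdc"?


LCS of "ecdeba" and "ebdc"
DP table:
           e    b    d    c
      0    0    0    0    0
  e   0    1    1    1    1
  c   0    1    1    1    2
  d   0    1    1    2    2
  e   0    1    1    2    2
  b   0    1    2    2    2
  a   0    1    2    2    2
LCS length = dp[6][4] = 2

2


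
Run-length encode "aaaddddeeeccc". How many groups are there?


Input: aaaddddeeeccc
Scanning for consecutive runs:
  Group 1: 'a' x 3 (positions 0-2)
  Group 2: 'd' x 4 (positions 3-6)
  Group 3: 'e' x 3 (positions 7-9)
  Group 4: 'c' x 3 (positions 10-12)
Total groups: 4

4


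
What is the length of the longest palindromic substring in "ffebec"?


Input: "ffebec"
Checking substrings for palindromes:
  [2:5] "ebe" (len 3) => palindrome
  [0:2] "ff" (len 2) => palindrome
Longest palindromic substring: "ebe" with length 3

3


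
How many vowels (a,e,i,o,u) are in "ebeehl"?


Input: ebeehl
Checking each character:
  'e' at position 0: vowel (running total: 1)
  'b' at position 1: consonant
  'e' at position 2: vowel (running total: 2)
  'e' at position 3: vowel (running total: 3)
  'h' at position 4: consonant
  'l' at position 5: consonant
Total vowels: 3

3


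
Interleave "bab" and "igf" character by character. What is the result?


Interleaving "bab" and "igf":
  Position 0: 'b' from first, 'i' from second => "bi"
  Position 1: 'a' from first, 'g' from second => "ag"
  Position 2: 'b' from first, 'f' from second => "bf"
Result: biagbf

biagbf


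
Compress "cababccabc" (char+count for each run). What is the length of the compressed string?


Input: cababccabc
Runs:
  'c' x 1 => "c1"
  'a' x 1 => "a1"
  'b' x 1 => "b1"
  'a' x 1 => "a1"
  'b' x 1 => "b1"
  'c' x 2 => "c2"
  'a' x 1 => "a1"
  'b' x 1 => "b1"
  'c' x 1 => "c1"
Compressed: "c1a1b1a1b1c2a1b1c1"
Compressed length: 18

18


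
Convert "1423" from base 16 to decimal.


Input: "1423" in base 16
Positional expansion:
  Digit '1' (value 1) x 16^3 = 4096
  Digit '4' (value 4) x 16^2 = 1024
  Digit '2' (value 2) x 16^1 = 32
  Digit '3' (value 3) x 16^0 = 3
Sum = 5155

5155


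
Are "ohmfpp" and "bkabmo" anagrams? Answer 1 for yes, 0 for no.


Strings: "ohmfpp", "bkabmo"
Sorted first:  fhmopp
Sorted second: abbkmo
Differ at position 0: 'f' vs 'a' => not anagrams

0


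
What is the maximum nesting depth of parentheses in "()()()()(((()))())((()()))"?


Input: "()()()()(((()))())((()()))"
Tracking depth:
  Position 0 '(': depth becomes 1
  Position 1 ')': depth becomes 0
  Position 2 '(': depth becomes 1
  Position 3 ')': depth becomes 0
  Position 4 '(': depth becomes 1
  Position 5 ')': depth becomes 0
  Position 6 '(': depth becomes 1
  Position 7 ')': depth becomes 0
  Position 8 '(': depth becomes 1
  Position 9 '(': depth becomes 2
  Position 10 '(': depth becomes 3
  Position 11 '(': depth becomes 4
  Position 12 ')': depth becomes 3
  Position 13 ')': depth becomes 2
  Position 14 ')': depth becomes 1
  Position 15 '(': depth becomes 2
  Position 16 ')': depth becomes 1
  Position 17 ')': depth becomes 0
  Position 18 '(': depth becomes 1
  Position 19 '(': depth becomes 2
  Position 20 '(': depth becomes 3
  Position 21 ')': depth becomes 2
  Position 22 '(': depth becomes 3
  Position 23 ')': depth becomes 2
  Position 24 ')': depth becomes 1
  Position 25 ')': depth becomes 0
Maximum depth reached: 4

4
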